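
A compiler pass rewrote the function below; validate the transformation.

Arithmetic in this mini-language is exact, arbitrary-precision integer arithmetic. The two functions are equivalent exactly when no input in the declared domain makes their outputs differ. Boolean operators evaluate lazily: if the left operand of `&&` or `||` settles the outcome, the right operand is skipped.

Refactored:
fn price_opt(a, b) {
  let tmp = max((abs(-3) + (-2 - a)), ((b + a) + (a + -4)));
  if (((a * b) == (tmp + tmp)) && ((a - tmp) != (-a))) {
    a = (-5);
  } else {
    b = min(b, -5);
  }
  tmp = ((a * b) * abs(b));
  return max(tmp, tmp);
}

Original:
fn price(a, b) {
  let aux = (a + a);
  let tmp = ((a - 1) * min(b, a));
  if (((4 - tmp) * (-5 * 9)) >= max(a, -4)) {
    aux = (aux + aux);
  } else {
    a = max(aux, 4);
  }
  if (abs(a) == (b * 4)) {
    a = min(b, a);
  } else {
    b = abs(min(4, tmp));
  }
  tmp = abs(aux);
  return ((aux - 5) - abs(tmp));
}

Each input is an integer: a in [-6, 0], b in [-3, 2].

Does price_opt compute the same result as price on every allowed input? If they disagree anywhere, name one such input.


Take a=-6, b=-3.
price: aux becomes -12; next tmp becomes 42; next (((4 - tmp) * (-5 * 9)) >= max(a, -4)) evaluates to true; next aux becomes -24; next (abs(a) == (b * 4)) evaluates to false; next b becomes 4; next tmp becomes 24; next final value -53
price_opt: tmp becomes 7; next (((a * b) == (tmp + tmp)) && ((a - tmp) != (-a))) evaluates to false; next b becomes -5; next tmp becomes 150; next final value 150
-53 != 150, so the rewrite changes behavior.
verdict: not equivalent; witness: a=-6, b=-3


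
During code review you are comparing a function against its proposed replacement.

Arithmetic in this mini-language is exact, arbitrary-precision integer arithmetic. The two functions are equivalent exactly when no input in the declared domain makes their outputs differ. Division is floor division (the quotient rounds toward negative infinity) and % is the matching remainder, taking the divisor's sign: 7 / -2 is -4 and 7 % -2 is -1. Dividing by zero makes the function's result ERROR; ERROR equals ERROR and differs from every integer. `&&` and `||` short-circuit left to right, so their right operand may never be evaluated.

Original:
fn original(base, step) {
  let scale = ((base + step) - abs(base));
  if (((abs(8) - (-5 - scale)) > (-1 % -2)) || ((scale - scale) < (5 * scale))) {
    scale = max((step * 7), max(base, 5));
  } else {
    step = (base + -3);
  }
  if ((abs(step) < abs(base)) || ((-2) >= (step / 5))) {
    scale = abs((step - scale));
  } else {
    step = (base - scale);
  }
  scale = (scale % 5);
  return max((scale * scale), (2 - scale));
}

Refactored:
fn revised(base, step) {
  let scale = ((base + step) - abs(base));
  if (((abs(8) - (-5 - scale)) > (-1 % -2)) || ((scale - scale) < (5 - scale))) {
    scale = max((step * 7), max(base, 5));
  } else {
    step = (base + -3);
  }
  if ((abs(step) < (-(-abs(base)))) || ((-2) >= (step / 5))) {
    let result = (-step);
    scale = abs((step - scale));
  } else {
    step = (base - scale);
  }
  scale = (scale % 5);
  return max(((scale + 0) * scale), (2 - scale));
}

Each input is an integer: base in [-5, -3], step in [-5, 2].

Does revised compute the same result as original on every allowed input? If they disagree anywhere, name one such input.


base=-5, step=-5 yields 4 from original but 2 from revised.
verdict: not equivalent; witness: base=-5, step=-5


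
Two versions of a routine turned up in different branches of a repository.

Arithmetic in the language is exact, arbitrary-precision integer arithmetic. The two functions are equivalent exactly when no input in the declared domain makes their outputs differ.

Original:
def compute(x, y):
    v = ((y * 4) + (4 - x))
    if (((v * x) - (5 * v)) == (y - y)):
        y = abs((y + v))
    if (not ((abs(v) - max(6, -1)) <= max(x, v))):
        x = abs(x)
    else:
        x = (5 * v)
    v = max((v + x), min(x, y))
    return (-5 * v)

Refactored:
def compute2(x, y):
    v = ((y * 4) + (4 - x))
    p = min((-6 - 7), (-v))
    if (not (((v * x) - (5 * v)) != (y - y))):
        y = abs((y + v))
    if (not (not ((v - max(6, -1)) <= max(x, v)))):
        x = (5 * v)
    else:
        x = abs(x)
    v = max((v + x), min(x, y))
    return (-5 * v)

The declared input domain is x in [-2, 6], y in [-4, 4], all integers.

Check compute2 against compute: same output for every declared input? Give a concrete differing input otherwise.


Run the pair on x=-2, y=-4.
compute: v := -10 | (((v * x) - (5 * v)) == (y - y)): false | (not ((abs(v) - max(6, -1)) <= max(x, v))): true | x := 2 | v := -4 | result 20
compute2: v := -10 | p := -13 | (not (((v * x) - (5 * v)) != (y - y))): false | (not (not ((v - max(6, -1)) <= max(x, v)))): true | x := -50 | v := -50 | result 250
20 vs 250 — the two versions disagree here.
verdict: not equivalent; witness: x=-2, y=-4


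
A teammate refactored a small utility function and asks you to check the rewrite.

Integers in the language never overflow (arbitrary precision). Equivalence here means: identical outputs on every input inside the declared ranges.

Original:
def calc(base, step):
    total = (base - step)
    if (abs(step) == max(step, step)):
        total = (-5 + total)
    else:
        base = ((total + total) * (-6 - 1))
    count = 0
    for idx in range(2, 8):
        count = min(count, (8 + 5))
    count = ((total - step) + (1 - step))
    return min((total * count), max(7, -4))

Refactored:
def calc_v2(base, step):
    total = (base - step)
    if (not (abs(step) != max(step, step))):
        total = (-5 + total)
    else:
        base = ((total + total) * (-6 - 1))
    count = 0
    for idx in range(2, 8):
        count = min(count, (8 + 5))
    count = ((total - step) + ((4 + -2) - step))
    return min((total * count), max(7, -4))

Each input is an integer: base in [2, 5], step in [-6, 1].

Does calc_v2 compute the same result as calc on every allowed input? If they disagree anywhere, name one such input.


Consider the input base=2, step=0.
calc: total := 2 | (abs(step) == max(step, step)): true | total := -3 | count := 0 | iter idx=2: | count := 0 | iter idx=3: | count := 0 | iter idx=4: | count := 0 | iter idx=5: | count := 0 | iter idx=6: | count := 0 | iter idx=7: | count := 0 | count := -2 | result 6
calc_v2: total := 2 | (not (abs(step) != max(step, step))): true | total := -3 | count := 0 | iter idx=2: | count := 0 | iter idx=3: | count := 0 | iter idx=4: | count := 0 | iter idx=5: | count := 0 | iter idx=6: | count := 0 | iter idx=7: | count := 0 | count := -1 | result 3
6 and 3 differ, so these are not the same function on this domain.
verdict: not equivalent; witness: base=2, step=0


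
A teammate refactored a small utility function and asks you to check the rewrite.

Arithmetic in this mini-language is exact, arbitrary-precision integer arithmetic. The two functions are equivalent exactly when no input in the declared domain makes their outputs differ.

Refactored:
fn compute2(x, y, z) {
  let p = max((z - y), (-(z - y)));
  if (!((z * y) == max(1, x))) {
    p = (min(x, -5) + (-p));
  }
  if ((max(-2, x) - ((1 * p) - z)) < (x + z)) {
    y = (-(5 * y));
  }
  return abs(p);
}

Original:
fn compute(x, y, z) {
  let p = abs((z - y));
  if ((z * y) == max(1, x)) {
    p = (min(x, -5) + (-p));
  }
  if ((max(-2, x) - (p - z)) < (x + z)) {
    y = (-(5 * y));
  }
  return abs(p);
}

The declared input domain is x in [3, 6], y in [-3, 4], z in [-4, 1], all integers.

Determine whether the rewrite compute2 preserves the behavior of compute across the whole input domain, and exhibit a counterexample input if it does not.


Not equivalent: x=3, y=-3, z=-4 separates them (1 vs 6).
compute: p = 1; ((z * y) == max(1, x)) -> false; ((max(-2, x) - (p - z)) < (x + z)) -> true; y = 15; return 1
compute2: p = 1; (!((z * y) == max(1, x))) -> true; p = -6; ((max(-2, x) - ((1 * p) - z)) < (x + z)) -> false; return 6
verdict: not equivalent; witness: x=3, y=-3, z=-4


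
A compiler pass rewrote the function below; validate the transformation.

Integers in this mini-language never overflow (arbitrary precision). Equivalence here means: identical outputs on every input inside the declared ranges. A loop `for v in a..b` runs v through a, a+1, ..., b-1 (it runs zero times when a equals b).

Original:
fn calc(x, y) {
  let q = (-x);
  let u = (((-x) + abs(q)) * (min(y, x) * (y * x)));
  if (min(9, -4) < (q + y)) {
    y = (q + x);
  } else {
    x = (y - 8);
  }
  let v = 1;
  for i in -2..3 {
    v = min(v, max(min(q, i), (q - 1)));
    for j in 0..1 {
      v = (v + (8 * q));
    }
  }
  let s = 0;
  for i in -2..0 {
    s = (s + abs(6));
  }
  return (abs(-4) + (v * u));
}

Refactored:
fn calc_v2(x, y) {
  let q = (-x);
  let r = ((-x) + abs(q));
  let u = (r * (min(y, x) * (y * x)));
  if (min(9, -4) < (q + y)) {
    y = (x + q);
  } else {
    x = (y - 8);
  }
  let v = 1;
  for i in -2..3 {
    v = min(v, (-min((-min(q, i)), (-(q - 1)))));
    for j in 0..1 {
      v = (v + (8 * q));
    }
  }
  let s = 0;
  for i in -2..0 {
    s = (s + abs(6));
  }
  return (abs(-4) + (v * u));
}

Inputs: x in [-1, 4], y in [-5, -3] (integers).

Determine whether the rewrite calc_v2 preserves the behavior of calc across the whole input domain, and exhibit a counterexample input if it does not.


Side by side, the visible changes include: min/max/abs usage differs; also statement counts differ; also local variable names differ.
As a probe, take x=3, y=-4: calc runs q becomes -3; next u becomes 0; next (min(9, -4) < (q + y)) evaluates to false; next x becomes -12; next v becomes 1; next at i=-2:; next v becomes -3; next at j=0:; next v becomes -27; next at i=-1:; next v becomes -27; next at j=0:; next v becomes -51; next at i=0:; next v becomes -51; next at j=0:; next v becomes -75; next at i=1:; next v becomes -75; next at j=0:; next v becomes -99; next at i=2:; next v becomes -99; next at j=0:; next v becomes -123; next s becomes 0; next at i=-2:; next s becomes 6; next at i=-1:; next s becomes 12; next final value 4; calc_v2 runs q becomes -3; next r becomes 0; next u becomes 0; next (min(9, -4) < (q + y)) evaluates to false; next x becomes -12; next v becomes 1; next at i=-2:; next v becomes -3; next at j=0:; next v becomes -27; next at i=-1:; next v becomes -27; next at j=0:; next v becomes -51; next at i=0:; next v becomes -51; next at j=0:; next v becomes -75; next at i=1:; next v becomes -75; next at j=0:; next v becomes -99; next at i=2:; next v becomes -99; next at j=0:; next v becomes -123; next s becomes 0; next at i=-2:; next s becomes 6; next at i=-1:; next s becomes 12; next final value 4; both end at 4.
Sweeping the whole domain (18 inputs) finds no disagreement.
verdict: equivalent


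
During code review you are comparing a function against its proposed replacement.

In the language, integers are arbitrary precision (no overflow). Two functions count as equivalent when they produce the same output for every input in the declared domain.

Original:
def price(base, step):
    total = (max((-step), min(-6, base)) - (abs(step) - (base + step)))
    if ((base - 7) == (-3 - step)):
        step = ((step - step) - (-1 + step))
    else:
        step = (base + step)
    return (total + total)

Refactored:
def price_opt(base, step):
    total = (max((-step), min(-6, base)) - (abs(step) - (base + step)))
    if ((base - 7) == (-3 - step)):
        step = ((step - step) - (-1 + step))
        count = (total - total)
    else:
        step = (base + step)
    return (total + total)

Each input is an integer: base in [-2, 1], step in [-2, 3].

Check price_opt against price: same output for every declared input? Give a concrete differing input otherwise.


Reading the diff, among the changes: statement counts differ, and local variable names differ, and arithmetic usage differs.
One worked example (base=1, step=3) — price: total becomes -2; next ((base - 7) == (-3 - step)) evaluates to true; next step becomes -2; next final value -4; price_opt: total becomes -2; next ((base - 7) == (-3 - step)) evaluates to true; next step becomes -2; next count becomes 0; next final value -4; agreement on -4.
Every one of the 24 inputs gives matching results.
verdict: equivalent


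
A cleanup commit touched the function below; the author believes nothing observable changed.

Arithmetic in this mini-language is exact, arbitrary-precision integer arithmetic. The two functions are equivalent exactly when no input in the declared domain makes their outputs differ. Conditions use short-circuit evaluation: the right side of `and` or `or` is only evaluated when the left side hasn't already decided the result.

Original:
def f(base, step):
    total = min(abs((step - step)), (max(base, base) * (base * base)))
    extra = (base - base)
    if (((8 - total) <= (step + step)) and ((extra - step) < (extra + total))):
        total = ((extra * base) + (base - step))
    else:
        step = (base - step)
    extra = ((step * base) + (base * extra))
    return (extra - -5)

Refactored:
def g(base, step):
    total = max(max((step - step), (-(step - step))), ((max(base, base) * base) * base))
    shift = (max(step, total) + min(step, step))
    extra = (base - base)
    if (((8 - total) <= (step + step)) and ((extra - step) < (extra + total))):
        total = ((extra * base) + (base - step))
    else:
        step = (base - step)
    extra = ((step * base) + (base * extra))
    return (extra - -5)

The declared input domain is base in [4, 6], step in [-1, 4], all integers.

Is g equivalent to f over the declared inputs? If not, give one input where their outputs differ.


The rewrite breaks on base=4, step=-1, where the results are 25 and 1.
f: total=0, then extra=0, then (((8 - total) <= (step + step)) and ((extra - step) < (extra + total))) is false, then step=5, then extra=20, then returns 25
g: total=64, then shift=63, then extra=0, then (((8 - total) <= (step + step)) and ((extra - step) < (extra + total))) is true, then total=5, then extra=-4, then returns 1
verdict: not equivalent; witness: base=4, step=-1


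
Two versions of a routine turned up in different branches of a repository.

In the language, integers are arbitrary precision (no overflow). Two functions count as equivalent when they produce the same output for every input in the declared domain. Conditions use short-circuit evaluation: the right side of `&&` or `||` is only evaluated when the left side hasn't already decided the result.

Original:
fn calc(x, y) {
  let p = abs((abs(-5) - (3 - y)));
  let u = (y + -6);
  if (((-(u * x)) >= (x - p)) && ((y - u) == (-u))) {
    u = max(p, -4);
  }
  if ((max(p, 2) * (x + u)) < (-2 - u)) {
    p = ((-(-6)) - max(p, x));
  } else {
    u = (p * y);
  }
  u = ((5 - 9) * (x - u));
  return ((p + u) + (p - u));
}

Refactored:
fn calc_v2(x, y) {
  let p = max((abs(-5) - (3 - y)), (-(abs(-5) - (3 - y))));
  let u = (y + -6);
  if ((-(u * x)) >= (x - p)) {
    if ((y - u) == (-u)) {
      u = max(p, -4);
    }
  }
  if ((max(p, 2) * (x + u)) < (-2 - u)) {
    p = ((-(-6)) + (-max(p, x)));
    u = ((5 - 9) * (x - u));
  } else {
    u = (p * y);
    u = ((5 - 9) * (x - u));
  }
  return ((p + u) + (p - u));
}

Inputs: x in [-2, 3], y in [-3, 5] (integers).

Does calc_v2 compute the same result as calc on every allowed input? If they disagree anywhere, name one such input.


Comparing the listings, the differences include: branching structure differs; and min/max/abs usage differs; and boolean connective usage differs; and arithmetic usage differs; and constant usage differs; and statement counts differ.
One worked example (x=0, y=-2) — calc: p = 0; u = -8; (((-(u * x)) >= (x - p)) && ((y - u) == (-u))) -> false; ((max(p, 2) * (x + u)) < (-2 - u)) -> true; p = 6; u = -32; return 12; calc_v2: p = 0; u = -8; ((-(u * x)) >= (x - p)) -> true; ((y - u) == (-u)) -> false; ((max(p, 2) * (x + u)) < (-2 - u)) -> true; p = 6; u = -32; return 12; agreement on 12.
Sweeping the whole domain (54 inputs) finds no disagreement.
verdict: equivalent


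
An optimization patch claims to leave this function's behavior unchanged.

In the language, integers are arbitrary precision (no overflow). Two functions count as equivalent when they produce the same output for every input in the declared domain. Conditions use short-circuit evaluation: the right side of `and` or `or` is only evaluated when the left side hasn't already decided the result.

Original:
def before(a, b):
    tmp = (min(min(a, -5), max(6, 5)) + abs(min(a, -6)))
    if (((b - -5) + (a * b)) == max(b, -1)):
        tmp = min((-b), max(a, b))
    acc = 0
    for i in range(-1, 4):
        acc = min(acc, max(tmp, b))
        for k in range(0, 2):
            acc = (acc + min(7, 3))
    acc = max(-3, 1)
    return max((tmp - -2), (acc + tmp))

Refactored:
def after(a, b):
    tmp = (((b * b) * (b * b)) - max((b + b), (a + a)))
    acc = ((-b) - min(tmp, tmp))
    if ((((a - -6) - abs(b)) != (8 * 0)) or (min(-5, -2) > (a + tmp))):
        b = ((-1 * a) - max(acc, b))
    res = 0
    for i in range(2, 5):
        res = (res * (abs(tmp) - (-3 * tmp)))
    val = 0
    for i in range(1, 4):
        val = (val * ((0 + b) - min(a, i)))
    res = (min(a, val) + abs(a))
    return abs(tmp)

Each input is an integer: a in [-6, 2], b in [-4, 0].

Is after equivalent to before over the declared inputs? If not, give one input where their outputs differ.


These are not equivalent — on a=-6, b=-4 the outputs split (2 vs 264).
before: tmp becomes 0; next (((b - -5) + (a * b)) == max(b, -1)) evaluates to false; next acc becomes 0; next at i=-1:; next acc becomes 0; next at k=0:; next acc becomes 3; next at k=1:; next acc becomes 6; next at i=0:; next acc becomes 0; next at k=0:; next acc becomes 3; next at k=1:; next acc becomes 6; next at i=1:; next acc becomes 0; next at k=0:; next acc becomes 3; next at k=1:; next acc becomes 6; next at i=2:; next acc becomes 0; next at k=0:; next acc becomes 3; next at k=1:; next acc becomes 6; next at i=3:; next acc becomes 0; next at k=0:; next acc becomes 3; next at k=1:; next acc becomes 6; next acc becomes 1; next final value 2
after: tmp becomes 264; next acc becomes -260; next ((((a - -6) - abs(b)) != (8 * 0)) or (min(-5, -2) > (a + tmp))) evaluates to true; next b becomes 10; next res becomes 0; next at i=2:; next res becomes 0; next at i=3:; next res becomes 0; next at i=4:; next res becomes 0; next val becomes 0; next at i=1:; next val becomes 0; next at i=2:; next val becomes 0; next at i=3:; next val becomes 0; next res becomes 0; next final value 264
verdict: not equivalent; witness: a=-6, b=-4


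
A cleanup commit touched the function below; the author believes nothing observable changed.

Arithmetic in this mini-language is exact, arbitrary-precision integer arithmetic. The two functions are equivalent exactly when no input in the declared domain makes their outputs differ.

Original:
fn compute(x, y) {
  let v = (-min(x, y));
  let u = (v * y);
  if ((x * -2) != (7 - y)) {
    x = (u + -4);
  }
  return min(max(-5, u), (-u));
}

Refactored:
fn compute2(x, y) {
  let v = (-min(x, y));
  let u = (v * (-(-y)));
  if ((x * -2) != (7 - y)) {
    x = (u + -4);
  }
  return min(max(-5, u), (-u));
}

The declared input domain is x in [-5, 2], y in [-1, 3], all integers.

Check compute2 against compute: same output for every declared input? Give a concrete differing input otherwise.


Reading the diff, among the changes: same computation, different form.
Spot check at x=2, y=3 — compute: v=-2, then u=-6, then ((x * -2) != (7 - y)) is true, then x=-10, then returns -5. compute2: v=-2, then u=-6, then ((x * -2) != (7 - y)) is true, then x=-10, then returns -5. Both give -5.
Across all 40 domain points the two functions coincide.
verdict: equivalent


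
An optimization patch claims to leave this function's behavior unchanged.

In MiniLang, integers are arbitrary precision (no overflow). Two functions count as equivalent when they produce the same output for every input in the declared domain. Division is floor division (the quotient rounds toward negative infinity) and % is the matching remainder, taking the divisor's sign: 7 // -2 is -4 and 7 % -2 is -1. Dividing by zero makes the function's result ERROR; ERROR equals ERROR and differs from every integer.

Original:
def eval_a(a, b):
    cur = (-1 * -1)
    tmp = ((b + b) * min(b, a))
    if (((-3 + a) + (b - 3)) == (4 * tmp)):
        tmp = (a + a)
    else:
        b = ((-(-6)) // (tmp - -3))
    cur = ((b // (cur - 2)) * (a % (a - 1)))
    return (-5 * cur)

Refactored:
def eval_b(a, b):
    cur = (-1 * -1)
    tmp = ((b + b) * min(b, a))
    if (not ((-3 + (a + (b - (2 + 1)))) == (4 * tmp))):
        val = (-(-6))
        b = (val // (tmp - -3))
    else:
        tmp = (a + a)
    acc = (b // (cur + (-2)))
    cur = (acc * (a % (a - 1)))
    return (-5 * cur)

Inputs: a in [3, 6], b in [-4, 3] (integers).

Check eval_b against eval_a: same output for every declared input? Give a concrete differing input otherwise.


Differences: statement counts differ; also local variable names differ; also arithmetic usage differs; also constant usage differs; also boolean connective usage differs — yet all 32 inputs agree.
verdict: equivalent


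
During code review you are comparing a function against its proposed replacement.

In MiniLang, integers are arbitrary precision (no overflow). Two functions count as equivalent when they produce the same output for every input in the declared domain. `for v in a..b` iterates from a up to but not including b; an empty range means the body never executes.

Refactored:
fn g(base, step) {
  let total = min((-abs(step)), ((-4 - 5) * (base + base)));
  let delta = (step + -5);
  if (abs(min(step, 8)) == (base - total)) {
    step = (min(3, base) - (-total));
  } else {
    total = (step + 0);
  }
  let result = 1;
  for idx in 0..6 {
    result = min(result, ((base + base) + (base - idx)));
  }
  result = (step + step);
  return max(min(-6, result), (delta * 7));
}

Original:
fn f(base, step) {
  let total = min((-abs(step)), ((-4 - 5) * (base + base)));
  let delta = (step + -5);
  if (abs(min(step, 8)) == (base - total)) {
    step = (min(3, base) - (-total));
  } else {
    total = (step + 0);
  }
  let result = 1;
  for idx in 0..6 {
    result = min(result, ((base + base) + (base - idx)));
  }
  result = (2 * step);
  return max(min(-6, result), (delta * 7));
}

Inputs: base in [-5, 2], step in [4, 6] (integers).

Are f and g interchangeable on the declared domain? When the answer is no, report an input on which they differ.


The two are interchangeable: constant usage differs, arithmetic usage differs, and every declared input agrees.
One worked example (base=-5, step=5) — f: total = -5; delta = 0; (abs(min(step, 8)) == (base - total)) -> false; total = 5; result = 1; [idx=0]; result = -15; [idx=1]; result = -16; [idx=2]; result = -17; [idx=3]; result = -18; [idx=4]; result = -19; [idx=5]; result = -20; result = 10; return 0; g: total = -5; delta = 0; (abs(min(step, 8)) == (base - total)) -> false; total = 5; result = 1; [idx=0]; result = -15; [idx=1]; result = -16; [idx=2]; result = -17; [idx=3]; result = -18; [idx=4]; result = -19; [idx=5]; result = -20; result = 10; return 0; agreement on 0.
Every one of the 24 inputs gives matching results.
verdict: equivalent


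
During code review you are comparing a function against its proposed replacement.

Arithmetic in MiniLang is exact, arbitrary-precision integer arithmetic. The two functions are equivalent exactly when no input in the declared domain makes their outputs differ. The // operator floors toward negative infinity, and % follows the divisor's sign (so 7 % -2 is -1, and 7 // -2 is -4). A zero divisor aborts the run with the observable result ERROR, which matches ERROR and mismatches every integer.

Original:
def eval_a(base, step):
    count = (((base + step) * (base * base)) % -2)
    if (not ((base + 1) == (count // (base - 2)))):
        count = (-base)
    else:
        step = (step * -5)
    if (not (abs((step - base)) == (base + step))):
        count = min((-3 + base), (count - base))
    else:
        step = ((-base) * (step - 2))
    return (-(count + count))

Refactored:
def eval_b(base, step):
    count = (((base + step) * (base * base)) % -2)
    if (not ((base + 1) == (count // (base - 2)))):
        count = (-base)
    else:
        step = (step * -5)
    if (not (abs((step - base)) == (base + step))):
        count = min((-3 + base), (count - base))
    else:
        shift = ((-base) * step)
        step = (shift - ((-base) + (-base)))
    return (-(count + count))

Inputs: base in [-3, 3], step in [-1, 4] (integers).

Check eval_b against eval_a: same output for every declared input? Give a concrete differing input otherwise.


The two versions differ — the changes include local variable names differ, plus constant usage differs, plus statement counts differ, plus arithmetic usage differs.
As a probe, take base=-3, step=2: eval_a runs count=-1, then (not ((base + 1) == (count // (base - 2)))) is true, then count=3, then (not (abs((step - base)) == (base + step))) is true, then count=-6, then returns 12; eval_b runs count=-1, then (not ((base + 1) == (count // (base - 2)))) is true, then count=3, then (not (abs((step - base)) == (base + step))) is true, then count=-6, then returns 12; both end at 12.
Checked all 42 inputs in the declared domain: the outputs agree on every one.
verdict: equivalent


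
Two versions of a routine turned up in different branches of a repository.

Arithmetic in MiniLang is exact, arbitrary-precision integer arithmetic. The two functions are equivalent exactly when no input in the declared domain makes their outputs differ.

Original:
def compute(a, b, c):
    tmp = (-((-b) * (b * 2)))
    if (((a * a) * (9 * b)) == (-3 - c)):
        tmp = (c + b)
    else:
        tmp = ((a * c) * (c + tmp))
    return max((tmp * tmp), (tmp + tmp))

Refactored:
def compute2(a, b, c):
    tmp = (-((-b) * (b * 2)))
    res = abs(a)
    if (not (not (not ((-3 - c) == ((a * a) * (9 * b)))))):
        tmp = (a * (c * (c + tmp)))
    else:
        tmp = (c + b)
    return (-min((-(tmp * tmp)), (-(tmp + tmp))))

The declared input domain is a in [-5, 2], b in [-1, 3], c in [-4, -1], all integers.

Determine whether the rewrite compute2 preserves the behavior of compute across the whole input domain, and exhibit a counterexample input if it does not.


This is a faithful refactor — local variable names differ; also statement counts differ; also boolean connective usage differs; also min/max/abs usage differs, but the computed results match everywhere.
One worked example (a=2, b=2, c=-4) — compute: tmp becomes 8; next (((a * a) * (9 * b)) == (-3 - c)) evaluates to false; next tmp becomes -32; next final value 1024; compute2: tmp becomes 8; next res becomes 2; next (not (not (not ((-3 - c) == ((a * a) * (9 * b)))))) evaluates to true; next tmp becomes -32; next final value 1024; agreement on 1024.
Across all 160 domain points the two functions coincide.
verdict: equivalent


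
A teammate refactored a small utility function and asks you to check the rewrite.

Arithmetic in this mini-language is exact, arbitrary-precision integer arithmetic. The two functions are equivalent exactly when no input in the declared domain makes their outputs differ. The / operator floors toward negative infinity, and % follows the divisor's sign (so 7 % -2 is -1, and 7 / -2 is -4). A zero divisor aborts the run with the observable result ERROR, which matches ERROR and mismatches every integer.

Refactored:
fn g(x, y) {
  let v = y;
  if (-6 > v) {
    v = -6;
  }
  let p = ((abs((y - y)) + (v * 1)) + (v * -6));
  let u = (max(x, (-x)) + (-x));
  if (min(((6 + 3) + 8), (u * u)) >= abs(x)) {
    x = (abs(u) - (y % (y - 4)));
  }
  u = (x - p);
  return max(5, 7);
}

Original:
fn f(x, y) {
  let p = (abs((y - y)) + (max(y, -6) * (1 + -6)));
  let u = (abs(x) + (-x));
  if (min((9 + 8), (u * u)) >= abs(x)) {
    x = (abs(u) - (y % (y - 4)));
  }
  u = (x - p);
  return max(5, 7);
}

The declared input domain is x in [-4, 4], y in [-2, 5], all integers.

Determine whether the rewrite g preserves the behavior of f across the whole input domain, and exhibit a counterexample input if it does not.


Reading the diff, among the changes: local variable names differ; branching structure differs; constant usage differs; arithmetic usage differs; min/max/abs usage differs; comparison usage differs; statement counts differ.
One worked example (x=-1, y=-1) — f: p becomes 5; next u becomes 2; next (min((9 + 8), (u * u)) >= abs(x)) evaluates to true; next x becomes 3; next u becomes -2; next final value 7; g: v becomes -1; next (-6 > v) evaluates to false; next p becomes 5; next u becomes 2; next (min(((6 + 3) + 8), (u * u)) >= abs(x)) evaluates to true; next x becomes 3; next u becomes -2; next final value 7; agreement on 7.
Sweeping the whole domain (72 inputs) finds no disagreement.
verdict: equivalent


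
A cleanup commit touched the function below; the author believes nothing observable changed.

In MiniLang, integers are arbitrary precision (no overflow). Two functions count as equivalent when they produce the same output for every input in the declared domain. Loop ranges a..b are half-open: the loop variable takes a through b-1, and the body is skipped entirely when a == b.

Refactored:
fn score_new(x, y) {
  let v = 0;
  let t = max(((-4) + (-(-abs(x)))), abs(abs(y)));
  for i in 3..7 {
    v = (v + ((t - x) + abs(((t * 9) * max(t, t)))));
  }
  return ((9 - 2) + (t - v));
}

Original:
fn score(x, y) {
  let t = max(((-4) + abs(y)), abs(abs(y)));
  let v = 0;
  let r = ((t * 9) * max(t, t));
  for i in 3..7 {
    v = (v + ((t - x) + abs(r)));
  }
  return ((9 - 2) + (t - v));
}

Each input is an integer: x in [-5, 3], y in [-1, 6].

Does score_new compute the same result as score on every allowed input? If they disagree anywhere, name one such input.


Run the pair on x=-5, y=0.
score: t=0, then v=0, then r=0, then (i=3), then v=5, then (i=4), then v=10, then (i=5), then v=15, then (i=6), then v=20, then returns -13
score_new: v=0, then t=1, then (i=3), then v=15, then (i=4), then v=30, then (i=5), then v=45, then (i=6), then v=60, then returns -52
-13 vs -52 — the two versions disagree here.
verdict: not equivalent; witness: x=-5, y=0


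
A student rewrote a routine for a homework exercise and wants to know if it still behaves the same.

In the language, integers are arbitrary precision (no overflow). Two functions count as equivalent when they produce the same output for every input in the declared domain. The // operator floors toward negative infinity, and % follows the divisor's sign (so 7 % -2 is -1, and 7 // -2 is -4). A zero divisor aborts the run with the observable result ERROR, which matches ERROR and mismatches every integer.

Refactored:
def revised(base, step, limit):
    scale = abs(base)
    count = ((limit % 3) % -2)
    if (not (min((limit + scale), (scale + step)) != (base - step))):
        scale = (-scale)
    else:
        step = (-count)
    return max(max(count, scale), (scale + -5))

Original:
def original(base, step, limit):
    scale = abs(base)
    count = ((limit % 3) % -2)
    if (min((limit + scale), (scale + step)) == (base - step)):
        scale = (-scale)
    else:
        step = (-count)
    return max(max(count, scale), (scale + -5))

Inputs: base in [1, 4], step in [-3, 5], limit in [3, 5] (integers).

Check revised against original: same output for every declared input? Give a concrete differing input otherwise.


The two versions differ — the changes include boolean connective usage differs; and comparison usage differs.
One worked example (base=4, step=4, limit=5) — original: scale := 4 | count := 0 | (min((limit + scale), (scale + step)) == (base - step)): false | step := 0 | result 4; revised: scale := 4 | count := 0 | (not (min((limit + scale), (scale + step)) != (base - step))): false | step := 0 | result 4; agreement on 4.
An exhaustive pass over the 108 declared inputs shows identical outputs.
verdict: equivalent


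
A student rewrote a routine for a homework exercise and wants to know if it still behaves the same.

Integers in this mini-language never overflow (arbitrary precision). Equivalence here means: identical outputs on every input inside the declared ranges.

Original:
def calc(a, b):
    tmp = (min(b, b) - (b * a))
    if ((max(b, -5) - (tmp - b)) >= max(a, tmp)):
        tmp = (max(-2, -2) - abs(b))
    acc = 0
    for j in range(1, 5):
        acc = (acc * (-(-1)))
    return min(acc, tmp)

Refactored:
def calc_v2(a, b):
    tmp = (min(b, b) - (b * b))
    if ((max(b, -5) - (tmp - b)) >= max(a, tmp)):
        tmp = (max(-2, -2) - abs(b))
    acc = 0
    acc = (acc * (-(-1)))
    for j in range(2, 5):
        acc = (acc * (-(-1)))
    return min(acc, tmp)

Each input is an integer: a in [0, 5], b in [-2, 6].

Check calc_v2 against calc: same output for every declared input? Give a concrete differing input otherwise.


Not equivalent: a=0, b=-2 separates them (-2 vs -4).
calc: tmp := -2 | ((max(b, -5) - (tmp - b)) >= max(a, tmp)): false | acc := 0 | iter j=1: | acc := 0 | iter j=2: | acc := 0 | iter j=3: | acc := 0 | iter j=4: | acc := 0 | result -2
calc_v2: tmp := -6 | ((max(b, -5) - (tmp - b)) >= max(a, tmp)): true | tmp := -4 | acc := 0 | acc := 0 | iter j=2: | acc := 0 | iter j=3: | acc := 0 | iter j=4: | acc := 0 | result -4
verdict: not equivalent; witness: a=0, b=-2


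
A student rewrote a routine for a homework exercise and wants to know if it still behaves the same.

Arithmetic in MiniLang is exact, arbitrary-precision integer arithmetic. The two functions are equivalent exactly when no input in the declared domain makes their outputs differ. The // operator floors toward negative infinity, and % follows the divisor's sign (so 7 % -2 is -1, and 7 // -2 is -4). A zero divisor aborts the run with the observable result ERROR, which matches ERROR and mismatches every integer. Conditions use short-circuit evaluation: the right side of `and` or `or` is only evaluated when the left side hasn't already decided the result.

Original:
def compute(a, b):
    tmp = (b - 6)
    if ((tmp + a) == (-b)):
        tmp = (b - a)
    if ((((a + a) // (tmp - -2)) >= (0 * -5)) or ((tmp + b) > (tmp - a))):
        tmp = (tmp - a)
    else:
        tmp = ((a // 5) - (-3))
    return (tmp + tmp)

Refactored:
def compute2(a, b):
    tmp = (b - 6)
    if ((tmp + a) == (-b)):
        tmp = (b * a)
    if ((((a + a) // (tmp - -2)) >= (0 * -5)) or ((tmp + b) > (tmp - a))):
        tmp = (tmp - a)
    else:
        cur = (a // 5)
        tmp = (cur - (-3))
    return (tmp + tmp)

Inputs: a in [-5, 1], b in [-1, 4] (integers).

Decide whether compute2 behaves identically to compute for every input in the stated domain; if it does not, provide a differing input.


Try a=-2, b=4.
compute: tmp becomes -2; next ((tmp + a) == (-b)) evaluates to true; next tmp becomes 6; next ((((a + a) // (tmp - -2)) >= (0 * -5)) or ((tmp + b) > (tmp - a))) evaluates to true; next tmp becomes 8; next final value 16
compute2: tmp becomes -2; next ((tmp + a) == (-b)) evaluates to true; next tmp becomes -8; next ((((a + a) // (tmp - -2)) >= (0 * -5)) or ((tmp + b) > (tmp - a))) evaluates to true; next tmp becomes -6; next final value -12
16 against -12: the behavior changed.
verdict: not equivalent; witness: a=-2, b=4


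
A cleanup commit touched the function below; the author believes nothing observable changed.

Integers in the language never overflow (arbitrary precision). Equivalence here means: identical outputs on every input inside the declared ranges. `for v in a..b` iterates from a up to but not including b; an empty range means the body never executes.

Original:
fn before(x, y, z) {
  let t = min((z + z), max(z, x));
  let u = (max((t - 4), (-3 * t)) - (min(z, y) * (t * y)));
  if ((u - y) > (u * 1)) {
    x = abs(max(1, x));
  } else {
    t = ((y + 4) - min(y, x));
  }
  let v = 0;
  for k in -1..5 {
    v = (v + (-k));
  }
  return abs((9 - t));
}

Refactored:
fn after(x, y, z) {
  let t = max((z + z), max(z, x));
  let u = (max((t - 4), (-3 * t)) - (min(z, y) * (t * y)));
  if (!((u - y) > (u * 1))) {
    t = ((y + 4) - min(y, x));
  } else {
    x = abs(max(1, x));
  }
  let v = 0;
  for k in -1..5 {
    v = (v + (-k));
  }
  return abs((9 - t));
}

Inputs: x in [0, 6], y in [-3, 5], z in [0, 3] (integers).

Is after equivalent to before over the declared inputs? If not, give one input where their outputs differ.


Try x=0, y=-3, z=1.
before: t = 1; u = -12; ((u - y) > (u * 1)) -> true; x = 1; v = 0; [k=-1]; v = 1; [k=0]; v = 1; [k=1]; v = 0; [k=2]; v = -2; [k=3]; v = -5; [k=4]; v = -9; return 8
after: t = 2; u = -20; (!((u - y) > (u * 1))) -> false; x = 1; v = 0; [k=-1]; v = 1; [k=0]; v = 1; [k=1]; v = 0; [k=2]; v = -2; [k=3]; v = -5; [k=4]; v = -9; return 7
8 vs 7 — the two versions disagree here.
verdict: not equivalent; witness: x=0, y=-3, z=1


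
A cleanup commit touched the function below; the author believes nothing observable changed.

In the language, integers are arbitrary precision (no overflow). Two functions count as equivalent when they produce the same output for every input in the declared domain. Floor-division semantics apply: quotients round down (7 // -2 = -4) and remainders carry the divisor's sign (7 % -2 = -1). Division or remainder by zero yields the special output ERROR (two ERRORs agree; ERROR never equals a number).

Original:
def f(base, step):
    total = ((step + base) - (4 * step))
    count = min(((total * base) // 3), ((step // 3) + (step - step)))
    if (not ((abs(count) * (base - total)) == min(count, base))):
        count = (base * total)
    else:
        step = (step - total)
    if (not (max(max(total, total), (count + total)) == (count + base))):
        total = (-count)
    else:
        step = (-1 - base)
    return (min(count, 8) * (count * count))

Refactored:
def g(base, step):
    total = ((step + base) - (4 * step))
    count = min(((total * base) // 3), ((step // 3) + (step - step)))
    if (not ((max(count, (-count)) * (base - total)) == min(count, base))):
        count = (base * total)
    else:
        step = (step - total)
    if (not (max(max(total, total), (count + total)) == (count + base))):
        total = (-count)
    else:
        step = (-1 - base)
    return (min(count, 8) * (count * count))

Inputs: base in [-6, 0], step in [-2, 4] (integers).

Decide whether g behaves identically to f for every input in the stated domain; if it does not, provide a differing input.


Equivalent — the differences include min/max/abs usage differs, yet no declared input distinguishes the two.
Tracing base=0, step=-2: f: total=6, then count=-1, then (not ((abs(count) * (base - total)) == min(count, base))) is true, then count=0, then (not (max(max(total, total), (count + total)) == (count + base))) is true, then total=0, then returns 0 | g: total=6, then count=-1, then (not ((max(count, (-count)) * (base - total)) == min(count, base))) is true, then count=0, then (not (max(max(total, total), (count + total)) == (count + base))) is true, then total=0, then returns 0 — matching result 0.
An exhaustive pass over the 49 declared inputs shows identical outputs.
verdict: equivalent


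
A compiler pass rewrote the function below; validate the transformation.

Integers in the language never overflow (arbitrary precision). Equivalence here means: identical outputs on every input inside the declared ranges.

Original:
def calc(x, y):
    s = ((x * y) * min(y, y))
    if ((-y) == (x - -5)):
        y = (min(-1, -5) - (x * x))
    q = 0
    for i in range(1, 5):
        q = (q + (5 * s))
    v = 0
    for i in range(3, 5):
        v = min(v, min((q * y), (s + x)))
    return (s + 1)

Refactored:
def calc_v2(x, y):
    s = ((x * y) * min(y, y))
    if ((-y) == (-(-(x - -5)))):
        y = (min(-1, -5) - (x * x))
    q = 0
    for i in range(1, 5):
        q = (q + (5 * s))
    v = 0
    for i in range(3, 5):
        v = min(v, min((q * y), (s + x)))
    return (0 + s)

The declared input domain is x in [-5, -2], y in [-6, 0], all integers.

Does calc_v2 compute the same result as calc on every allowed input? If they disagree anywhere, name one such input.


The rewrite breaks on x=-5, y=-6, where the results are -179 and -180.
calc: s := -180 | ((-y) == (x - -5)): false | q := 0 | iter i=1: | q := -900 | iter i=2: | q := -1800 | iter i=3: | q := -2700 | iter i=4: | q := -3600 | v := 0 | iter i=3: | v := -185 | iter i=4: | v := -185 | result -179
calc_v2: s := -180 | ((-y) == (-(-(x - -5)))): false | q := 0 | iter i=1: | q := -900 | iter i=2: | q := -1800 | iter i=3: | q := -2700 | iter i=4: | q := -3600 | v := 0 | iter i=3: | v := -185 | iter i=4: | v := -185 | result -180
verdict: not equivalent; witness: x=-5, y=-6
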